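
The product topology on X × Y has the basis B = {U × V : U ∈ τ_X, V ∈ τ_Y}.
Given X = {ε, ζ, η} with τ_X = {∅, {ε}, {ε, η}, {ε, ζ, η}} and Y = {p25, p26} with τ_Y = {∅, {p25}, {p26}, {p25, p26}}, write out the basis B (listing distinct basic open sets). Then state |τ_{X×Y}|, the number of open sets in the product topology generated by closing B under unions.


Basis B = {∅ × ∅, {ε} × {p25}, {ε} × {p26}, {ε} × {p25, p26}, {ε, η} × {p25}, {ε, η} × {p26}, {ε, ζ, η} × {p25}, {ε, ζ, η} × {p26}, {ε, η} × {p25, p26}, {ε, ζ, η} × {p25, p26}}; |τ_{X×Y}| = 16.

Enumerate products U × V with U ∈ τ_X, V ∈ τ_Y (deduplicated):
  ∅ × ∅ = {} (∅)
  {ε} × {p25} = {(ε,p25)}
  {ε} × {p26} = {(ε,p26)}
  {ε} × {p25, p26} = {(ε,p25), (ε,p26)}
  {ε, η} × {p25} = {(ε,p25), (η,p25)}
  {ε, η} × {p26} = {(ε,p26), (η,p26)}
  {ε, ζ, η} × {p25} = {(ε,p25), (ζ,p25), (η,p25)}
  {ε, ζ, η} × {p26} = {(ε,p26), (ζ,p26), (η,p26)}
  {ε, η} × {p25, p26} = {(ε,p25), (ε,p26), (η,p25), (η,p26)}
  {ε, ζ, η} × {p25, p26} = {(ε,p25), (ε,p26), (ζ,p25), (ζ,p26), (η,p25), (η,p26)}
These 10 distinct sets form the basis B.
Close under arbitrary unions to get τ_{X×Y}; counting gives |τ_{X×Y}| = 16.


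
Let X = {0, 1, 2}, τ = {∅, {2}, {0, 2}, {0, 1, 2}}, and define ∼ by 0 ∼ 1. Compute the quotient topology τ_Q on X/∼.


X/∼ = {[0=1], [2]}; |τ_Q| = 3.

Equivalence classes: [0=1], [2].
Quotient map π: X → X/∼ sends 0 ↦ [0=1], 1 ↦ [0=1], 2 ↦ [2].
For each subset V ⊆ X/∼, compute π^{-1}(V) ⊆ X and check whether π^{-1}(V) ∈ τ. V is open in τ_Q iff π^{-1}(V) ∈ τ.
  V = {}: π^{-1}(V) = ∅ ∈ τ ✓.
  V = {[0=1]}: π^{-1}(V) = {0, 1} ∉ τ ✗.
  V = {[2]}: π^{-1}(V) = {2} ∈ τ ✓.
  V = {[0=1], [2]}: π^{-1}(V) = {0, 1, 2} ∈ τ ✓.
Open sets in the quotient: τ_Q = {{}, {[2]}, {[0=1], [2]}} (3 elements).


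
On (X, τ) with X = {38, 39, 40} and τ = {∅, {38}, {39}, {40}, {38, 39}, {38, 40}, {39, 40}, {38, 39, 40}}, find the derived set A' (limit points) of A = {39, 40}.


A' = ∅

For each x ∈ X, list the open sets U ∈ τ with x ∈ U, then check whether U ∩ (A ∖ {x}) ≠ ∅ for every such U.
  x = 38: open {38} ∋ x has {38} ∩ (A ∖ {38}) = ∅, so x is NOT a limit point.
  x = 39: open {39} ∋ x has {39} ∩ (A ∖ {39}) = ∅, so x is NOT a limit point.
  x = 40: open {40} ∋ x has {40} ∩ (A ∖ {40}) = ∅, so x is NOT a limit point.
Collecting: A' = ∅.


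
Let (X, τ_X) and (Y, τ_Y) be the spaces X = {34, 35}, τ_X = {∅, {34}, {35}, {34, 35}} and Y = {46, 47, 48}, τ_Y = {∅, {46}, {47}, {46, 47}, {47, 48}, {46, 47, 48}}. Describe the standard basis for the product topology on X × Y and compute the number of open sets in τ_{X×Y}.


Basis B = {∅ × ∅, {34} × {46}, {34} × {47}, {35} × {46}, {35} × {47}, {34} × {46, 47}, {34, 35} × {46}, {34} × {47, 48}, {34, 35} × {47}, {35} × {46, 47}, {35} × {47, 48}, {34} × {46, 47, 48}, {35} × {46, 47, 48}, {34, 35} × {46, 47}, {34, 35} × {47, 48}, {34, 35} × {46, 47, 48}}; |τ_{X×Y}| = 36.

Enumerate products U × V with U ∈ τ_X, V ∈ τ_Y (deduplicated):
  ∅ × ∅ = {} (∅)
  {34} × {46} = {(34,46)}
  {34} × {47} = {(34,47)}
  {35} × {46} = {(35,46)}
  {35} × {47} = {(35,47)}
  {34} × {46, 47} = {(34,46), (34,47)}
  {34, 35} × {46} = {(34,46), (35,46)}
  {34} × {47, 48} = {(34,47), (34,48)}
  {34, 35} × {47} = {(34,47), (35,47)}
  {35} × {46, 47} = {(35,46), (35,47)}
  {35} × {47, 48} = {(35,47), (35,48)}
  {34} × {46, 47, 48} = {(34,46), (34,47), (34,48)}
  {35} × {46, 47, 48} = {(35,46), (35,47), (35,48)}
  {34, 35} × {46, 47} = {(34,46), (34,47), (35,46), (35,47)}
  {34, 35} × {47, 48} = {(34,47), (34,48), (35,47), (35,48)}
  {34, 35} × {46, 47, 48} = {(34,46), (34,47), (34,48), (35,46), (35,47), (35,48)}
These 16 distinct sets form the basis B.
Close under arbitrary unions to get τ_{X×Y}; counting gives |τ_{X×Y}| = 36.


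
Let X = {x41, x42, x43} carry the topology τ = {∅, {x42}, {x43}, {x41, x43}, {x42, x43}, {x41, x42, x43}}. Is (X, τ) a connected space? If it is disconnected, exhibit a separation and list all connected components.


(X, τ) is disconnected; components = [{x42}, {x41, x43}].

Find clopen sets (U ∈ τ with X ∖ U ∈ τ):
  U = ∅, X ∖ U = {x41, x42, x43} — both open, so U is clopen.
  U = {x42}, X ∖ U = {x41, x43} — both open, so U is clopen.
  U = {x41, x43}, X ∖ U = {x42} — both open, so U is clopen.
  U = {x41, x42, x43}, X ∖ U = ∅ — both open, so U is clopen.
Nontrivial clopen(s) exist: e.g. {x42}. So (X, τ) is disconnected.
Compute connected components by grouping points that agree on all clopens:
  component: {x42}
  component: {x41, x43}


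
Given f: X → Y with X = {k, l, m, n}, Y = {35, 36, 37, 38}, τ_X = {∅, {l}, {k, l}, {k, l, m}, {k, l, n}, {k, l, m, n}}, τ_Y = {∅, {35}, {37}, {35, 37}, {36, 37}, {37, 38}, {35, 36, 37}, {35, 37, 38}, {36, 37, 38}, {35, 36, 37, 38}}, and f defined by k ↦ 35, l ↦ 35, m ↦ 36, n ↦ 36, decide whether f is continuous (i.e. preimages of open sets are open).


f is NOT continuous.

Compute f^{-1}(U) for each U ∈ τ_Y:
  U = ∅: f^{-1}(U) = ∅ ∈ τ_X ✓.
  U = {35}: f^{-1}(U) = {k, l} ∈ τ_X ✓.
  U = {37}: f^{-1}(U) = ∅ ∈ τ_X ✓.
  U = {35, 37}: f^{-1}(U) = {k, l} ∈ τ_X ✓.
  U = {36, 37}: f^{-1}(U) = {m, n} ∉ τ_X ✗.
  U = {37, 38}: f^{-1}(U) = ∅ ∈ τ_X ✓.
  U = {35, 36, 37}: f^{-1}(U) = {k, l, m, n} ∈ τ_X ✓.
  U = {35, 37, 38}: f^{-1}(U) = {k, l} ∈ τ_X ✓.
  U = {36, 37, 38}: f^{-1}(U) = {m, n} ∉ τ_X ✗.
  U = {35, 36, 37, 38}: f^{-1}(U) = {k, l, m, n} ∈ τ_X ✓.
Found U = {36, 37} with f^{-1}(U) = {m, n} not in τ_X. Therefore f is NOT continuous.


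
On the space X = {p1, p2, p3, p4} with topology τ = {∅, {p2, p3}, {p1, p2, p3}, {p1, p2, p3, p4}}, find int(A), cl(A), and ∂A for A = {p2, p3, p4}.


int(A) = {p2, p3}, cl(A) = {p1, p2, p3, p4}, ∂A = {p1, p4}.

Closed sets in (X, τ) are complements of opens:
  closed(X, τ) = {∅, {p4}, {p1, p4}, {p1, p2, p3, p4}}.
int(A) = ⋃ {U ∈ τ : U ⊆ A}. Opens contained in A: ∅, {p2, p3}.
Taking the union of these: int(A) = {p2, p3}.
cl(A) = ⋂ {C closed : A ⊆ C}. Closed sets containing A: {p1, p2, p3, p4}.
Intersecting these: cl(A) = {p1, p2, p3, p4}.
∂A = cl(A) ∖ int(A) = {p1, p2, p3, p4} ∖ {p2, p3} = {p1, p4}.


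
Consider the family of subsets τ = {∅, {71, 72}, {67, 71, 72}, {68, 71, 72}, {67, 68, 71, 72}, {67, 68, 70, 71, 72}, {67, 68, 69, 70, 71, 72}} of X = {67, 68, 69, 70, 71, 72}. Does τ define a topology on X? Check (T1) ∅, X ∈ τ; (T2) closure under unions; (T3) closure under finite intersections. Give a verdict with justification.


τ IS a topology on X.

Axiom (T1): ∅ ∈ τ? Yes; X ∈ τ? Yes.
Axiom (T2/T3): check pairwise unions and intersections of members of τ.
All pairwise intersections and unions checked — each lies in τ. Therefore τ satisfies (T1), (T2), (T3): it IS a topology on X.


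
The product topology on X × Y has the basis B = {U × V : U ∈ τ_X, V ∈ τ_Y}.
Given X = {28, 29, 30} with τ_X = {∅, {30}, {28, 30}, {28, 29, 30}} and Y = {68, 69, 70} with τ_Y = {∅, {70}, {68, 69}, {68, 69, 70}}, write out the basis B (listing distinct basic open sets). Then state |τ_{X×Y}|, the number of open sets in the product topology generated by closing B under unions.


Basis B = {∅ × ∅, {30} × {70}, {28, 30} × {70}, {30} × {68, 69}, {28, 29, 30} × {70}, {30} × {68, 69, 70}, {28, 30} × {68, 69}, {28, 30} × {68, 69, 70}, {28, 29, 30} × {68, 69}, {28, 29, 30} × {68, 69, 70}}; |τ_{X×Y}| = 16.

Enumerate products U × V with U ∈ τ_X, V ∈ τ_Y (deduplicated):
  ∅ × ∅ = {} (∅)
  {30} × {70} = {(30,70)}
  {28, 30} × {70} = {(28,70), (30,70)}
  {30} × {68, 69} = {(30,68), (30,69)}
  {28, 29, 30} × {70} = {(28,70), (29,70), (30,70)}
  {30} × {68, 69, 70} = {(30,68), (30,69), (30,70)}
  {28, 30} × {68, 69} = {(28,68), (28,69), (30,68), (30,69)}
  {28, 30} × {68, 69, 70} = {(28,68), (28,69), (28,70), (30,68), (30,69), (30,70)}
  {28, 29, 30} × {68, 69} = {(28,68), (28,69), (29,68), (29,69), (30,68), (30,69)}
  {28, 29, 30} × {68, 69, 70} = {(28,68), (28,69), (28,70), (29,68), (29,69), (29,70), (30,68), (30,69), (30,70)}
These 10 distinct sets form the basis B.
Close under arbitrary unions to get τ_{X×Y}; counting gives |τ_{X×Y}| = 16.


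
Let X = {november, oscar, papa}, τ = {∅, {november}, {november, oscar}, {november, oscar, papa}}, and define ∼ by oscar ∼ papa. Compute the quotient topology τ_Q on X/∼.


X/∼ = {[november], [oscar=papa]}; |τ_Q| = 3.

Equivalence classes: [november], [oscar=papa].
Quotient map π: X → X/∼ sends november ↦ [november], oscar ↦ [oscar=papa], papa ↦ [oscar=papa].
For each subset V ⊆ X/∼, compute π^{-1}(V) ⊆ X and check whether π^{-1}(V) ∈ τ. V is open in τ_Q iff π^{-1}(V) ∈ τ.
  V = {}: π^{-1}(V) = ∅ ∈ τ ✓.
  V = {[november]}: π^{-1}(V) = {november} ∈ τ ✓.
  V = {[oscar=papa]}: π^{-1}(V) = {oscar, papa} ∉ τ ✗.
  V = {[november], [oscar=papa]}: π^{-1}(V) = {november, oscar, papa} ∈ τ ✓.
Open sets in the quotient: τ_Q = {{}, {[november]}, {[november], [oscar=papa]}} (3 elements).


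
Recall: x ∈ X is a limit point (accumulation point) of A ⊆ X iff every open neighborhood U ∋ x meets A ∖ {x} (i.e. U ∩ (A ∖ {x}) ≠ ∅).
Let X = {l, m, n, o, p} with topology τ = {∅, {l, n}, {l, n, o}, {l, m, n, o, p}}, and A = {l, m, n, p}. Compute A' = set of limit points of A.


A' = {l, m, n, o, p}

For each x ∈ X, list the open sets U ∈ τ with x ∈ U, then check whether U ∩ (A ∖ {x}) ≠ ∅ for every such U.
  x = l: opens ∋ x are {l, n}, {l, n, o}, {l, m, n, o, p}; each meets A ∖ {l}, so x IS a limit point.
  x = m: opens ∋ x are {l, m, n, o, p}; each meets A ∖ {m}, so x IS a limit point.
  x = n: opens ∋ x are {l, n}, {l, n, o}, {l, m, n, o, p}; each meets A ∖ {n}, so x IS a limit point.
  x = o: opens ∋ x are {l, n, o}, {l, m, n, o, p}; each meets A ∖ {o}, so x IS a limit point.
  x = p: opens ∋ x are {l, m, n, o, p}; each meets A ∖ {p}, so x IS a limit point.
Collecting: A' = {l, m, n, o, p}.


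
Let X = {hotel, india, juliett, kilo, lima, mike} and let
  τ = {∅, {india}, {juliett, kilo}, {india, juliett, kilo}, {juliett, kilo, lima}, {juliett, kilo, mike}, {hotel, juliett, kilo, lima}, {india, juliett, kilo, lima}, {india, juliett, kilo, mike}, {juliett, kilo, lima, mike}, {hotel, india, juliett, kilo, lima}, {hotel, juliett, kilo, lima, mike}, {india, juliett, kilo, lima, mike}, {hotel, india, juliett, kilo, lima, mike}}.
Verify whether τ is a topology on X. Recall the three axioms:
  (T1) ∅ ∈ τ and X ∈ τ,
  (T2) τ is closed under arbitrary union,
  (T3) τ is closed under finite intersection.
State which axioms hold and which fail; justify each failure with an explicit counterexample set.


τ IS a topology on X.

Axiom (T1): ∅ ∈ τ? Yes; X ∈ τ? Yes.
Axiom (T2/T3): check pairwise unions and intersections of members of τ.
All pairwise intersections and unions checked — each lies in τ. Therefore τ satisfies (T1), (T2), (T3): it IS a topology on X.


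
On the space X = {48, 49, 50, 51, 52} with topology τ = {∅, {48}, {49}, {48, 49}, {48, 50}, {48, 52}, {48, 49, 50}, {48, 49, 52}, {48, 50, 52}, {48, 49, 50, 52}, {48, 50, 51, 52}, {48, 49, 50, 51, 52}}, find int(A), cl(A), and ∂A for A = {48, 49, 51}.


int(A) = {48, 49}, cl(A) = {48, 49, 50, 51, 52}, ∂A = {50, 51, 52}.

Closed sets in (X, τ) are complements of opens:
  closed(X, τ) = {∅, {49}, {51}, {49, 51}, {50, 51}, {51, 52}, {49, 50, 51}, {49, 51, 52}, {50, 51, 52}, {48, 50, 51, 52}, {49, 50, 51, 52}, {48, 49, 50, 51, 52}}.
int(A) = ⋃ {U ∈ τ : U ⊆ A}. Opens contained in A: ∅, {48}, {49}, {48, 49}.
Taking the union of these: int(A) = {48, 49}.
cl(A) = ⋂ {C closed : A ⊆ C}. Closed sets containing A: {48, 49, 50, 51, 52}.
Intersecting these: cl(A) = {48, 49, 50, 51, 52}.
∂A = cl(A) ∖ int(A) = {48, 49, 50, 51, 52} ∖ {48, 49} = {50, 51, 52}.


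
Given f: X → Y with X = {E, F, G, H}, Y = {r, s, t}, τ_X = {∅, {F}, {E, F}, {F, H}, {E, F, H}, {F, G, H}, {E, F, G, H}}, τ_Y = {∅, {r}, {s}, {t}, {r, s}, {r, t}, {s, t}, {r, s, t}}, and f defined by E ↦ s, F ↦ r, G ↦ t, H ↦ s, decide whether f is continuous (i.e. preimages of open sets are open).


f is NOT continuous.

Compute f^{-1}(U) for each U ∈ τ_Y:
  U = ∅: f^{-1}(U) = ∅ ∈ τ_X ✓.
  U = {r}: f^{-1}(U) = {F} ∈ τ_X ✓.
  U = {s}: f^{-1}(U) = {E, H} ∉ τ_X ✗.
  U = {t}: f^{-1}(U) = {G} ∉ τ_X ✗.
  U = {r, s}: f^{-1}(U) = {E, F, H} ∈ τ_X ✓.
  U = {r, t}: f^{-1}(U) = {F, G} ∉ τ_X ✗.
  U = {s, t}: f^{-1}(U) = {E, G, H} ∉ τ_X ✗.
  U = {r, s, t}: f^{-1}(U) = {E, F, G, H} ∈ τ_X ✓.
Found U = {s} with f^{-1}(U) = {E, H} not in τ_X. Therefore f is NOT continuous.


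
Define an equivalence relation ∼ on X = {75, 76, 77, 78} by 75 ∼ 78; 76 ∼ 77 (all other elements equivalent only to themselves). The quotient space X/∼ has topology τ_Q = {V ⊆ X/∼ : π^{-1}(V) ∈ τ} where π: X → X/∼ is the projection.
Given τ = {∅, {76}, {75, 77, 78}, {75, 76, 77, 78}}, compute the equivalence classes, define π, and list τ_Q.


X/∼ = {[75=78], [76=77]}; |τ_Q| = 2.

Equivalence classes: [75=78], [76=77].
Quotient map π: X → X/∼ sends 75 ↦ [75=78], 76 ↦ [76=77], 77 ↦ [76=77], 78 ↦ [75=78].
For each subset V ⊆ X/∼, compute π^{-1}(V) ⊆ X and check whether π^{-1}(V) ∈ τ. V is open in τ_Q iff π^{-1}(V) ∈ τ.
  V = {}: π^{-1}(V) = ∅ ∈ τ ✓.
  V = {[75=78]}: π^{-1}(V) = {75, 78} ∉ τ ✗.
  V = {[76=77]}: π^{-1}(V) = {76, 77} ∉ τ ✗.
  V = {[75=78], [76=77]}: π^{-1}(V) = {75, 76, 77, 78} ∈ τ ✓.
Open sets in the quotient: τ_Q = {{}, {[75=78], [76=77]}} (2 elements).


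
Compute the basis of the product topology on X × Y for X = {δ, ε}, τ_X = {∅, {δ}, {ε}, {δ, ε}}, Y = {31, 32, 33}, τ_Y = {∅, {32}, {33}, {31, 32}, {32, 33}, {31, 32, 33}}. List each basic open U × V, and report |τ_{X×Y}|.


Basis B = {∅ × ∅, {δ} × {32}, {δ} × {33}, {ε} × {32}, {ε} × {33}, {δ} × {31, 32}, {δ} × {32, 33}, {δ, ε} × {32}, {δ, ε} × {33}, {ε} × {31, 32}, {ε} × {32, 33}, {δ} × {31, 32, 33}, {ε} × {31, 32, 33}, {δ, ε} × {31, 32}, {δ, ε} × {32, 33}, {δ, ε} × {31, 32, 33}}; |τ_{X×Y}| = 36.

Enumerate products U × V with U ∈ τ_X, V ∈ τ_Y (deduplicated):
  ∅ × ∅ = {} (∅)
  {δ} × {32} = {(δ,32)}
  {δ} × {33} = {(δ,33)}
  {ε} × {32} = {(ε,32)}
  {ε} × {33} = {(ε,33)}
  {δ} × {31, 32} = {(δ,31), (δ,32)}
  {δ} × {32, 33} = {(δ,32), (δ,33)}
  {δ, ε} × {32} = {(δ,32), (ε,32)}
  {δ, ε} × {33} = {(δ,33), (ε,33)}
  {ε} × {31, 32} = {(ε,31), (ε,32)}
  {ε} × {32, 33} = {(ε,32), (ε,33)}
  {δ} × {31, 32, 33} = {(δ,31), (δ,32), (δ,33)}
  {ε} × {31, 32, 33} = {(ε,31), (ε,32), (ε,33)}
  {δ, ε} × {31, 32} = {(δ,31), (δ,32), (ε,31), (ε,32)}
  {δ, ε} × {32, 33} = {(δ,32), (δ,33), (ε,32), (ε,33)}
  {δ, ε} × {31, 32, 33} = {(δ,31), (δ,32), (δ,33), (ε,31), (ε,32), (ε,33)}
These 16 distinct sets form the basis B.
Close under arbitrary unions to get τ_{X×Y}; counting gives |τ_{X×Y}| = 36.


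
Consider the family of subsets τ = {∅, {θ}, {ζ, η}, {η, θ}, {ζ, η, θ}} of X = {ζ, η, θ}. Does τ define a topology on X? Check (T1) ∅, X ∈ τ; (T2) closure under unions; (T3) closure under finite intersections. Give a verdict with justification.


τ is NOT a topology on X.

Axiom (T1): ∅ ∈ τ? Yes; X ∈ τ? Yes.
Axiom (T2/T3): check pairwise unions and intersections of members of τ.
Counterexample for (T3): {ζ, η} ∩ {η, θ} = {η} ∉ τ. Therefore τ is NOT a topology.


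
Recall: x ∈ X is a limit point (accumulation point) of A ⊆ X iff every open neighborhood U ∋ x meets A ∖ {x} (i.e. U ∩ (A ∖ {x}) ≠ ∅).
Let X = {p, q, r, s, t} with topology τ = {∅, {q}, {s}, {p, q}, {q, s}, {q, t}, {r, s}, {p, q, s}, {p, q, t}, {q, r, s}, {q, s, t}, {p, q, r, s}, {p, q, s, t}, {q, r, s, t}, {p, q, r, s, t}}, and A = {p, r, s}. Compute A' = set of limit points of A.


A' = {r}

For each x ∈ X, list the open sets U ∈ τ with x ∈ U, then check whether U ∩ (A ∖ {x}) ≠ ∅ for every such U.
  x = p: open {p, q} ∋ x has {p, q} ∩ (A ∖ {p}) = ∅, so x is NOT a limit point.
  x = q: open {q} ∋ x has {q} ∩ (A ∖ {q}) = ∅, so x is NOT a limit point.
  x = r: opens ∋ x are {r, s}, {q, r, s}, {p, q, r, s}, {q, r, s, t}, {p, q, r, s, t}; each meets A ∖ {r}, so x IS a limit point.
  x = s: open {s} ∋ x has {s} ∩ (A ∖ {s}) = ∅, so x is NOT a limit point.
  x = t: open {q, t} ∋ x has {q, t} ∩ (A ∖ {t}) = ∅, so x is NOT a limit point.
Collecting: A' = {r}.


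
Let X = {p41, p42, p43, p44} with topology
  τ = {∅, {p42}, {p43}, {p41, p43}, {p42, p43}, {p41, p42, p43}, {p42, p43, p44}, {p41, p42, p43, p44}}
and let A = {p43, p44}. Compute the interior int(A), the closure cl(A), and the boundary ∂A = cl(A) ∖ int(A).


int(A) = {p43}, cl(A) = {p41, p43, p44}, ∂A = {p41, p44}.

Closed sets in (X, τ) are complements of opens:
  closed(X, τ) = {∅, {p41}, {p44}, {p41, p44}, {p42, p44}, {p41, p42, p44}, {p41, p43, p44}, {p41, p42, p43, p44}}.
int(A) = ⋃ {U ∈ τ : U ⊆ A}. Opens contained in A: ∅, {p43}.
Taking the union of these: int(A) = {p43}.
cl(A) = ⋂ {C closed : A ⊆ C}. Closed sets containing A: {p41, p43, p44}, {p41, p42, p43, p44}.
Intersecting these: cl(A) = {p41, p43, p44}.
∂A = cl(A) ∖ int(A) = {p41, p43, p44} ∖ {p43} = {p41, p44}.


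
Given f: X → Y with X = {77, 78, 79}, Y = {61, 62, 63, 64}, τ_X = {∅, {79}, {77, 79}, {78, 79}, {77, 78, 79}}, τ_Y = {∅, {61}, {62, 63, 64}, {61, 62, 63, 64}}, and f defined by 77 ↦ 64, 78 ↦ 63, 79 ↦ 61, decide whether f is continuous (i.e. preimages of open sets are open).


f is NOT continuous.

Compute f^{-1}(U) for each U ∈ τ_Y:
  U = ∅: f^{-1}(U) = ∅ ∈ τ_X ✓.
  U = {61}: f^{-1}(U) = {79} ∈ τ_X ✓.
  U = {62, 63, 64}: f^{-1}(U) = {77, 78} ∉ τ_X ✗.
  U = {61, 62, 63, 64}: f^{-1}(U) = {77, 78, 79} ∈ τ_X ✓.
Found U = {62, 63, 64} with f^{-1}(U) = {77, 78} not in τ_X. Therefore f is NOT continuous.


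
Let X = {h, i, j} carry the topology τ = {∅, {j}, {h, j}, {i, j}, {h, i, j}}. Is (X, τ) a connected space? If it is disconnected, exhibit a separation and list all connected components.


(X, τ) is connected.

Find clopen sets (U ∈ τ with X ∖ U ∈ τ):
  U = ∅, X ∖ U = {h, i, j} — both open, so U is clopen.
  U = {h, i, j}, X ∖ U = ∅ — both open, so U is clopen.
Only trivial clopens (∅ and X) exist, so (X, τ) is connected.
Compute connected components by grouping points that agree on all clopens:
  component: {h, i, j}


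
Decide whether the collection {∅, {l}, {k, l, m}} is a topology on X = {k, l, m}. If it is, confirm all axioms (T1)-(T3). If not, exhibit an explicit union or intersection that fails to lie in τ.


τ IS a topology on X.

Axiom (T1): ∅ ∈ τ? Yes; X ∈ τ? Yes.
Axiom (T2/T3): check pairwise unions and intersections of members of τ.
All pairwise intersections and unions checked — each lies in τ. Therefore τ satisfies (T1), (T2), (T3): it IS a topology on X.


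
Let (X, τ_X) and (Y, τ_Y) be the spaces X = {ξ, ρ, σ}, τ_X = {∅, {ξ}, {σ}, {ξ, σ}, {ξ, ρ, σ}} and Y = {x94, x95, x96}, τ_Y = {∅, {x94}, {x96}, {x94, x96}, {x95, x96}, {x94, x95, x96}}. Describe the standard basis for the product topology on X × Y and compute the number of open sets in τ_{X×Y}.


Basis B = {∅ × ∅, {ξ} × {x94}, {ξ} × {x96}, {σ} × {x94}, {σ} × {x96}, {ξ} × {x94, x96}, {ξ, σ} × {x94}, {ξ} × {x95, x96}, {ξ, σ} × {x96}, {σ} × {x94, x96}, {σ} × {x95, x96}, {ξ} × {x94, x95, x96}, {ξ, ρ, σ} × {x94}, {ξ, ρ, σ} × {x96}, {σ} × {x94, x95, x96}, {ξ, σ} × {x94, x96}, {ξ, σ} × {x95, x96}, {ξ, σ} × {x94, x95, x96}, {ξ, ρ, σ} × {x94, x96}, {ξ, ρ, σ} × {x95, x96}, {ξ, ρ, σ} × {x94, x95, x96}}; |τ_{X×Y}| = 70.

Enumerate products U × V with U ∈ τ_X, V ∈ τ_Y (deduplicated):
  ∅ × ∅ = {} (∅)
  {ξ} × {x94} = {(ξ,x94)}
  {ξ} × {x96} = {(ξ,x96)}
  {σ} × {x94} = {(σ,x94)}
  {σ} × {x96} = {(σ,x96)}
  {ξ} × {x94, x96} = {(ξ,x94), (ξ,x96)}
  {ξ, σ} × {x94} = {(ξ,x94), (σ,x94)}
  {ξ} × {x95, x96} = {(ξ,x95), (ξ,x96)}
  {ξ, σ} × {x96} = {(ξ,x96), (σ,x96)}
  {σ} × {x94, x96} = {(σ,x94), (σ,x96)}
  {σ} × {x95, x96} = {(σ,x95), (σ,x96)}
  {ξ} × {x94, x95, x96} = {(ξ,x94), (ξ,x95), (ξ,x96)}
  {ξ, ρ, σ} × {x94} = {(ξ,x94), (ρ,x94), (σ,x94)}
  {ξ, ρ, σ} × {x96} = {(ξ,x96), (ρ,x96), (σ,x96)}
  {σ} × {x94, x95, x96} = {(σ,x94), (σ,x95), (σ,x96)}
  {ξ, σ} × {x94, x96} = {(ξ,x94), (ξ,x96), (σ,x94), (σ,x96)}
  {ξ, σ} × {x95, x96} = {(ξ,x95), (ξ,x96), (σ,x95), (σ,x96)}
  {ξ, σ} × {x94, x95, x96} = {(ξ,x94), (ξ,x95), (ξ,x96), (σ,x94), (σ,x95), (σ,x96)}
  {ξ, ρ, σ} × {x94, x96} = {(ξ,x94), (ξ,x96), (ρ,x94), (ρ,x96), (σ,x94), (σ,x96)}
  {ξ, ρ, σ} × {x95, x96} = {(ξ,x95), (ξ,x96), (ρ,x95), (ρ,x96), (σ,x95), (σ,x96)}
  {ξ, ρ, σ} × {x94, x95, x96} = {(ξ,x94), (ξ,x95), (ξ,x96), (ρ,x94), (ρ,x95), (ρ,x96), (σ,x94), (σ,x95), (σ,x96)}
These 21 distinct sets form the basis B.
Close under arbitrary unions to get τ_{X×Y}; counting gives |τ_{X×Y}| = 70.


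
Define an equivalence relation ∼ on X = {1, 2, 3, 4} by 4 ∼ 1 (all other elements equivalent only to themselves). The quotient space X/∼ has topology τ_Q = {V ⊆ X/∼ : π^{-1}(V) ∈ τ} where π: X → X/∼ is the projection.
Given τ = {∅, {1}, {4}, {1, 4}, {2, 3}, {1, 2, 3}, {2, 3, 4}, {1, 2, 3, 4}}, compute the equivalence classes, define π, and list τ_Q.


X/∼ = {[1=4], [2], [3]}; |τ_Q| = 4.

Equivalence classes: [1=4], [2], [3].
Quotient map π: X → X/∼ sends 1 ↦ [1=4], 2 ↦ [2], 3 ↦ [3], 4 ↦ [1=4].
For each subset V ⊆ X/∼, compute π^{-1}(V) ⊆ X and check whether π^{-1}(V) ∈ τ. V is open in τ_Q iff π^{-1}(V) ∈ τ.
  V = {}: π^{-1}(V) = ∅ ∈ τ ✓.
  V = {[1=4]}: π^{-1}(V) = {1, 4} ∈ τ ✓.
  V = {[2]}: π^{-1}(V) = {2} ∉ τ ✗.
  V = {[1=4], [2]}: π^{-1}(V) = {1, 2, 4} ∉ τ ✗.
  V = {[3]}: π^{-1}(V) = {3} ∉ τ ✗.
  V = {[1=4], [3]}: π^{-1}(V) = {1, 3, 4} ∉ τ ✗.
  V = {[2], [3]}: π^{-1}(V) = {2, 3} ∈ τ ✓.
  V = {[1=4], [2], [3]}: π^{-1}(V) = {1, 2, 3, 4} ∈ τ ✓.
Open sets in the quotient: τ_Q = {{}, {[1=4]}, {[2], [3]}, {[1=4], [2], [3]}} (4 elements).


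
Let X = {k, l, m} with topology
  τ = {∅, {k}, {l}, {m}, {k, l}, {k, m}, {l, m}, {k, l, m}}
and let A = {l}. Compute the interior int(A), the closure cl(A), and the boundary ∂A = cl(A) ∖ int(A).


int(A) = {l}, cl(A) = {l}, ∂A = ∅.

Closed sets in (X, τ) are complements of opens:
  closed(X, τ) = {∅, {k}, {l}, {m}, {k, l}, {k, m}, {l, m}, {k, l, m}}.
int(A) = ⋃ {U ∈ τ : U ⊆ A}. Opens contained in A: ∅, {l}.
Taking the union of these: int(A) = {l}.
cl(A) = ⋂ {C closed : A ⊆ C}. Closed sets containing A: {l}, {k, l}, {l, m}, {k, l, m}.
Intersecting these: cl(A) = {l}.
∂A = cl(A) ∖ int(A) = {l} ∖ {l} = ∅.


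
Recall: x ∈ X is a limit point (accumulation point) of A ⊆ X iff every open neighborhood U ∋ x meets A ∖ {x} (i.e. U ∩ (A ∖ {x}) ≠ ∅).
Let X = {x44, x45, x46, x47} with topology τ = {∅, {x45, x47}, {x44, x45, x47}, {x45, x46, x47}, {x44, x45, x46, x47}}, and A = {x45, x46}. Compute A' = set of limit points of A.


A' = {x44, x46, x47}

For each x ∈ X, list the open sets U ∈ τ with x ∈ U, then check whether U ∩ (A ∖ {x}) ≠ ∅ for every such U.
  x = x44: opens ∋ x are {x44, x45, x47}, {x44, x45, x46, x47}; each meets A ∖ {x44}, so x IS a limit point.
  x = x45: open {x45, x47} ∋ x has {x45, x47} ∩ (A ∖ {x45}) = ∅, so x is NOT a limit point.
  x = x46: opens ∋ x are {x45, x46, x47}, {x44, x45, x46, x47}; each meets A ∖ {x46}, so x IS a limit point.
  x = x47: opens ∋ x are {x45, x47}, {x44, x45, x47}, {x45, x46, x47}, {x44, x45, x46, x47}; each meets A ∖ {x47}, so x IS a limit point.
Collecting: A' = {x44, x46, x47}.


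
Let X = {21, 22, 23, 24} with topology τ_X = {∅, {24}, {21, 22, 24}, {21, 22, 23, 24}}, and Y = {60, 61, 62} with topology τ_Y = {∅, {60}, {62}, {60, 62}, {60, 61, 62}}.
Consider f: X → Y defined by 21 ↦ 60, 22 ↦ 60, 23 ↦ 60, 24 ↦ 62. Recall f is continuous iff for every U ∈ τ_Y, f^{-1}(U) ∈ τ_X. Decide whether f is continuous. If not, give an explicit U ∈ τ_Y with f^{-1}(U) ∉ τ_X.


f is NOT continuous.

Compute f^{-1}(U) for each U ∈ τ_Y:
  U = ∅: f^{-1}(U) = ∅ ∈ τ_X ✓.
  U = {60}: f^{-1}(U) = {21, 22, 23} ∉ τ_X ✗.
  U = {62}: f^{-1}(U) = {24} ∈ τ_X ✓.
  U = {60, 62}: f^{-1}(U) = {21, 22, 23, 24} ∈ τ_X ✓.
  U = {60, 61, 62}: f^{-1}(U) = {21, 22, 23, 24} ∈ τ_X ✓.
Found U = {60} with f^{-1}(U) = {21, 22, 23} not in τ_X. Therefore f is NOT continuous.


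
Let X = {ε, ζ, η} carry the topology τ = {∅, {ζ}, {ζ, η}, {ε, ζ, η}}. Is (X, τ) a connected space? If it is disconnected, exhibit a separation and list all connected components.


(X, τ) is connected.

Find clopen sets (U ∈ τ with X ∖ U ∈ τ):
  U = ∅, X ∖ U = {ε, ζ, η} — both open, so U is clopen.
  U = {ε, ζ, η}, X ∖ U = ∅ — both open, so U is clopen.
Only trivial clopens (∅ and X) exist, so (X, τ) is connected.
Compute connected components by grouping points that agree on all clopens:
  component: {ε, ζ, η}


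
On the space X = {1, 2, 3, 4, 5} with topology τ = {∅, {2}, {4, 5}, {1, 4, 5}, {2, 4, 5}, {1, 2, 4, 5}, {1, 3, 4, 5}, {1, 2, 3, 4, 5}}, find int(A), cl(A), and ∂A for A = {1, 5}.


int(A) = ∅, cl(A) = {1, 3, 4, 5}, ∂A = {1, 3, 4, 5}.

Closed sets in (X, τ) are complements of opens:
  closed(X, τ) = {∅, {2}, {3}, {1, 3}, {2, 3}, {1, 2, 3}, {1, 3, 4, 5}, {1, 2, 3, 4, 5}}.
int(A) = ⋃ {U ∈ τ : U ⊆ A}. Opens contained in A: ∅.
Taking the union of these: int(A) = ∅.
cl(A) = ⋂ {C closed : A ⊆ C}. Closed sets containing A: {1, 3, 4, 5}, {1, 2, 3, 4, 5}.
Intersecting these: cl(A) = {1, 3, 4, 5}.
∂A = cl(A) ∖ int(A) = {1, 3, 4, 5} ∖ ∅ = {1, 3, 4, 5}.


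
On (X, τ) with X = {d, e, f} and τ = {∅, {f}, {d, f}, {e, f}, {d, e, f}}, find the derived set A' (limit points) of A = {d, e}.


A' = ∅

For each x ∈ X, list the open sets U ∈ τ with x ∈ U, then check whether U ∩ (A ∖ {x}) ≠ ∅ for every such U.
  x = d: open {d, f} ∋ x has {d, f} ∩ (A ∖ {d}) = ∅, so x is NOT a limit point.
  x = e: open {e, f} ∋ x has {e, f} ∩ (A ∖ {e}) = ∅, so x is NOT a limit point.
  x = f: open {f} ∋ x has {f} ∩ (A ∖ {f}) = ∅, so x is NOT a limit point.
Collecting: A' = ∅.


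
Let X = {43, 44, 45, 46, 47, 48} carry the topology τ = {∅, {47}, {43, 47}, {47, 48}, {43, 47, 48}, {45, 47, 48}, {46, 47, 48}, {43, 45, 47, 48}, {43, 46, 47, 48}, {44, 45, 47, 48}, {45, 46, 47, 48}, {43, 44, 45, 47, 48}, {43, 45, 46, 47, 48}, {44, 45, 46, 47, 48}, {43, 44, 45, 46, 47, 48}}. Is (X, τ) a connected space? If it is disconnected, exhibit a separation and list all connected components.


(X, τ) is connected.

Find clopen sets (U ∈ τ with X ∖ U ∈ τ):
  U = ∅, X ∖ U = {43, 44, 45, 46, 47, 48} — both open, so U is clopen.
  U = {43, 44, 45, 46, 47, 48}, X ∖ U = ∅ — both open, so U is clopen.
Only trivial clopens (∅ and X) exist, so (X, τ) is connected.
Compute connected components by grouping points that agree on all clopens:
  component: {43, 44, 45, 46, 47, 48}


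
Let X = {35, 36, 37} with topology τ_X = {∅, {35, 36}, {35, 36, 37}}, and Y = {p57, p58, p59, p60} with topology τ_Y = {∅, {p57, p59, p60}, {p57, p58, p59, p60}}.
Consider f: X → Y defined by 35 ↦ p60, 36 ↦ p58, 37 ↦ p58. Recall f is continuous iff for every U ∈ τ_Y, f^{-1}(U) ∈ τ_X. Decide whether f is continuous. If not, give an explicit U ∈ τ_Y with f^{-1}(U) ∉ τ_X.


f is NOT continuous.

Compute f^{-1}(U) for each U ∈ τ_Y:
  U = ∅: f^{-1}(U) = ∅ ∈ τ_X ✓.
  U = {p57, p59, p60}: f^{-1}(U) = {35} ∉ τ_X ✗.
  U = {p57, p58, p59, p60}: f^{-1}(U) = {35, 36, 37} ∈ τ_X ✓.
Found U = {p57, p59, p60} with f^{-1}(U) = {35} not in τ_X. Therefore f is NOT continuous.


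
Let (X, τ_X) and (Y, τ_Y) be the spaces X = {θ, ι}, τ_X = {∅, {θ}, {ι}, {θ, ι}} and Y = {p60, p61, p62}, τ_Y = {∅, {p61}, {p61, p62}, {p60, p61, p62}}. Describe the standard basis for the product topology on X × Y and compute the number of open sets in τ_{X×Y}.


Basis B = {∅ × ∅, {θ} × {p61}, {ι} × {p61}, {θ} × {p61, p62}, {θ, ι} × {p61}, {ι} × {p61, p62}, {θ} × {p60, p61, p62}, {ι} × {p60, p61, p62}, {θ, ι} × {p61, p62}, {θ, ι} × {p60, p61, p62}}; |τ_{X×Y}| = 16.

Enumerate products U × V with U ∈ τ_X, V ∈ τ_Y (deduplicated):
  ∅ × ∅ = {} (∅)
  {θ} × {p61} = {(θ,p61)}
  {ι} × {p61} = {(ι,p61)}
  {θ} × {p61, p62} = {(θ,p61), (θ,p62)}
  {θ, ι} × {p61} = {(θ,p61), (ι,p61)}
  {ι} × {p61, p62} = {(ι,p61), (ι,p62)}
  {θ} × {p60, p61, p62} = {(θ,p60), (θ,p61), (θ,p62)}
  {ι} × {p60, p61, p62} = {(ι,p60), (ι,p61), (ι,p62)}
  {θ, ι} × {p61, p62} = {(θ,p61), (θ,p62), (ι,p61), (ι,p62)}
  {θ, ι} × {p60, p61, p62} = {(θ,p60), (θ,p61), (θ,p62), (ι,p60), (ι,p61), (ι,p62)}
These 10 distinct sets form the basis B.
Close under arbitrary unions to get τ_{X×Y}; counting gives |τ_{X×Y}| = 16.


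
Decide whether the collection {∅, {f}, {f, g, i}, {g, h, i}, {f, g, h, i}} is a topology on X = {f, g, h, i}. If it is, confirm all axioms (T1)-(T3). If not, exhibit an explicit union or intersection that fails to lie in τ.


τ is NOT a topology on X.

Axiom (T1): ∅ ∈ τ? Yes; X ∈ τ? Yes.
Axiom (T2/T3): check pairwise unions and intersections of members of τ.
Counterexample for (T3): {f, g, i} ∩ {g, h, i} = {g, i} ∉ τ. Therefore τ is NOT a topology.


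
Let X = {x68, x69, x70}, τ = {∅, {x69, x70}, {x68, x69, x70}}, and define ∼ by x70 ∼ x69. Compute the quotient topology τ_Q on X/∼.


X/∼ = {[x68], [x69=x70]}; |τ_Q| = 3.

Equivalence classes: [x68], [x69=x70].
Quotient map π: X → X/∼ sends x68 ↦ [x68], x69 ↦ [x69=x70], x70 ↦ [x69=x70].
For each subset V ⊆ X/∼, compute π^{-1}(V) ⊆ X and check whether π^{-1}(V) ∈ τ. V is open in τ_Q iff π^{-1}(V) ∈ τ.
  V = {}: π^{-1}(V) = ∅ ∈ τ ✓.
  V = {[x68]}: π^{-1}(V) = {x68} ∉ τ ✗.
  V = {[x69=x70]}: π^{-1}(V) = {x69, x70} ∈ τ ✓.
  V = {[x68], [x69=x70]}: π^{-1}(V) = {x68, x69, x70} ∈ τ ✓.
Open sets in the quotient: τ_Q = {{}, {[x69=x70]}, {[x68], [x69=x70]}} (3 elements).


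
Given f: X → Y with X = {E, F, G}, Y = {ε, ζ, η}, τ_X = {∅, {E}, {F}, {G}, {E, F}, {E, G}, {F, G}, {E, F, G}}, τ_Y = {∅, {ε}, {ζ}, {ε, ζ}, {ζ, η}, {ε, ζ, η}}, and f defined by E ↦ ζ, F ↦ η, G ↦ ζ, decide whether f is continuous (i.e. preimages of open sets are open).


f IS continuous.

Compute f^{-1}(U) for each U ∈ τ_Y:
  U = ∅: f^{-1}(U) = ∅ ∈ τ_X ✓.
  U = {ε}: f^{-1}(U) = ∅ ∈ τ_X ✓.
  U = {ζ}: f^{-1}(U) = {E, G} ∈ τ_X ✓.
  U = {ε, ζ}: f^{-1}(U) = {E, G} ∈ τ_X ✓.
  U = {ζ, η}: f^{-1}(U) = {E, F, G} ∈ τ_X ✓.
  U = {ε, ζ, η}: f^{-1}(U) = {E, F, G} ∈ τ_X ✓.
Every preimage lies in τ_X, so f IS continuous.


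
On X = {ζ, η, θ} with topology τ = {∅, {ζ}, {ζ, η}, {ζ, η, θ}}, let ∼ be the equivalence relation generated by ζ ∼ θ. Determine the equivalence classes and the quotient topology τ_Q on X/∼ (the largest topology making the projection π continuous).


X/∼ = {[ζ=θ], [η]}; |τ_Q| = 2.

Equivalence classes: [ζ=θ], [η].
Quotient map π: X → X/∼ sends ζ ↦ [ζ=θ], η ↦ [η], θ ↦ [ζ=θ].
For each subset V ⊆ X/∼, compute π^{-1}(V) ⊆ X and check whether π^{-1}(V) ∈ τ. V is open in τ_Q iff π^{-1}(V) ∈ τ.
  V = {}: π^{-1}(V) = ∅ ∈ τ ✓.
  V = {[ζ=θ]}: π^{-1}(V) = {ζ, θ} ∉ τ ✗.
  V = {[η]}: π^{-1}(V) = {η} ∉ τ ✗.
  V = {[ζ=θ], [η]}: π^{-1}(V) = {ζ, η, θ} ∈ τ ✓.
Open sets in the quotient: τ_Q = {{}, {[ζ=θ], [η]}} (2 elements).


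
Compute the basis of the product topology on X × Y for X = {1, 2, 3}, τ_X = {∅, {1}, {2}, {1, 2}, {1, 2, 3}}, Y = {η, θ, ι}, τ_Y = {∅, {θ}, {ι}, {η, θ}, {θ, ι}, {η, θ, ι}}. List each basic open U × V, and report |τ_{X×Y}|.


Basis B = {∅ × ∅, {1} × {θ}, {1} × {ι}, {2} × {θ}, {2} × {ι}, {1} × {η, θ}, {1} × {θ, ι}, {1, 2} × {θ}, {1, 2} × {ι}, {2} × {η, θ}, {2} × {θ, ι}, {1} × {η, θ, ι}, {1, 2, 3} × {θ}, {1, 2, 3} × {ι}, {2} × {η, θ, ι}, {1, 2} × {η, θ}, {1, 2} × {θ, ι}, {1, 2} × {η, θ, ι}, {1, 2, 3} × {η, θ}, {1, 2, 3} × {θ, ι}, {1, 2, 3} × {η, θ, ι}}; |τ_{X×Y}| = 70.

Enumerate products U × V with U ∈ τ_X, V ∈ τ_Y (deduplicated):
  ∅ × ∅ = {} (∅)
  {1} × {θ} = {(1,θ)}
  {1} × {ι} = {(1,ι)}
  {2} × {θ} = {(2,θ)}
  {2} × {ι} = {(2,ι)}
  {1} × {η, θ} = {(1,η), (1,θ)}
  {1} × {θ, ι} = {(1,θ), (1,ι)}
  {1, 2} × {θ} = {(1,θ), (2,θ)}
  {1, 2} × {ι} = {(1,ι), (2,ι)}
  {2} × {η, θ} = {(2,η), (2,θ)}
  {2} × {θ, ι} = {(2,θ), (2,ι)}
  {1} × {η, θ, ι} = {(1,η), (1,θ), (1,ι)}
  {1, 2, 3} × {θ} = {(1,θ), (2,θ), (3,θ)}
  {1, 2, 3} × {ι} = {(1,ι), (2,ι), (3,ι)}
  {2} × {η, θ, ι} = {(2,η), (2,θ), (2,ι)}
  {1, 2} × {η, θ} = {(1,η), (1,θ), (2,η), (2,θ)}
  {1, 2} × {θ, ι} = {(1,θ), (1,ι), (2,θ), (2,ι)}
  {1, 2} × {η, θ, ι} = {(1,η), (1,θ), (1,ι), (2,η), (2,θ), (2,ι)}
  {1, 2, 3} × {η, θ} = {(1,η), (1,θ), (2,η), (2,θ), (3,η), (3,θ)}
  {1, 2, 3} × {θ, ι} = {(1,θ), (1,ι), (2,θ), (2,ι), (3,θ), (3,ι)}
  {1, 2, 3} × {η, θ, ι} = {(1,η), (1,θ), (1,ι), (2,η), (2,θ), (2,ι), (3,η), (3,θ), (3,ι)}
These 21 distinct sets form the basis B.
Close under arbitrary unions to get τ_{X×Y}; counting gives |τ_{X×Y}| = 70.


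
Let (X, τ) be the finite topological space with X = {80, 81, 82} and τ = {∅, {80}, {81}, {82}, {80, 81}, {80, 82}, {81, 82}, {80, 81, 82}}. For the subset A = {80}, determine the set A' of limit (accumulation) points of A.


A' = ∅

For each x ∈ X, list the open sets U ∈ τ with x ∈ U, then check whether U ∩ (A ∖ {x}) ≠ ∅ for every such U.
  x = 80: open {80} ∋ x has {80} ∩ (A ∖ {80}) = ∅, so x is NOT a limit point.
  x = 81: open {81} ∋ x has {81} ∩ (A ∖ {81}) = ∅, so x is NOT a limit point.
  x = 82: open {82} ∋ x has {82} ∩ (A ∖ {82}) = ∅, so x is NOT a limit point.
Collecting: A' = ∅.


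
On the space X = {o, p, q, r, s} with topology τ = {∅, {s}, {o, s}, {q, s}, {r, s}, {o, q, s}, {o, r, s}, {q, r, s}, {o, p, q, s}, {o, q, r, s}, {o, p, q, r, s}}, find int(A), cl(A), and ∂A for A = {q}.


int(A) = ∅, cl(A) = {p, q}, ∂A = {p, q}.

Closed sets in (X, τ) are complements of opens:
  closed(X, τ) = {∅, {p}, {r}, {o, p}, {p, q}, {p, r}, {o, p, q}, {o, p, r}, {p, q, r}, {o, p, q, r}, {o, p, q, r, s}}.
int(A) = ⋃ {U ∈ τ : U ⊆ A}. Opens contained in A: ∅.
Taking the union of these: int(A) = ∅.
cl(A) = ⋂ {C closed : A ⊆ C}. Closed sets containing A: {p, q}, {o, p, q}, {p, q, r}, {o, p, q, r}, {o, p, q, r, s}.
Intersecting these: cl(A) = {p, q}.
∂A = cl(A) ∖ int(A) = {p, q} ∖ ∅ = {p, q}.


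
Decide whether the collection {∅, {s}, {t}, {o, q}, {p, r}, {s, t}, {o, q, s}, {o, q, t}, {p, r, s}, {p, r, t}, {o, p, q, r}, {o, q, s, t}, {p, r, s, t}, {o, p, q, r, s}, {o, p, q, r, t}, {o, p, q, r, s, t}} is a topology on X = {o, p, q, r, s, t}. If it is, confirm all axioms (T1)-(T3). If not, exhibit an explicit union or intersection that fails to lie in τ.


τ IS a topology on X.

Axiom (T1): ∅ ∈ τ? Yes; X ∈ τ? Yes.
Axiom (T2/T3): check pairwise unions and intersections of members of τ.
All pairwise intersections and unions checked — each lies in τ. Therefore τ satisfies (T1), (T2), (T3): it IS a topology on X.


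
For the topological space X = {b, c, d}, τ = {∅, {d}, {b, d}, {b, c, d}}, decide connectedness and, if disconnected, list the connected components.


(X, τ) is connected.

Find clopen sets (U ∈ τ with X ∖ U ∈ τ):
  U = ∅, X ∖ U = {b, c, d} — both open, so U is clopen.
  U = {b, c, d}, X ∖ U = ∅ — both open, so U is clopen.
Only trivial clopens (∅ and X) exist, so (X, τ) is connected.
Compute connected components by grouping points that agree on all clopens:
  component: {b, c, d}


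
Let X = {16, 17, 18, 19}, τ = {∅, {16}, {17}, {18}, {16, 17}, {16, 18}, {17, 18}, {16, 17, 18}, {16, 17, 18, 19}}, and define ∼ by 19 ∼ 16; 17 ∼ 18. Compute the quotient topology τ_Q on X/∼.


X/∼ = {[16=19], [17=18]}; |τ_Q| = 3.

Equivalence classes: [16=19], [17=18].
Quotient map π: X → X/∼ sends 16 ↦ [16=19], 17 ↦ [17=18], 18 ↦ [17=18], 19 ↦ [16=19].
For each subset V ⊆ X/∼, compute π^{-1}(V) ⊆ X and check whether π^{-1}(V) ∈ τ. V is open in τ_Q iff π^{-1}(V) ∈ τ.
  V = {}: π^{-1}(V) = ∅ ∈ τ ✓.
  V = {[16=19]}: π^{-1}(V) = {16, 19} ∉ τ ✗.
  V = {[17=18]}: π^{-1}(V) = {17, 18} ∈ τ ✓.
  V = {[16=19], [17=18]}: π^{-1}(V) = {16, 17, 18, 19} ∈ τ ✓.
Open sets in the quotient: τ_Q = {{}, {[17=18]}, {[16=19], [17=18]}} (3 elements).


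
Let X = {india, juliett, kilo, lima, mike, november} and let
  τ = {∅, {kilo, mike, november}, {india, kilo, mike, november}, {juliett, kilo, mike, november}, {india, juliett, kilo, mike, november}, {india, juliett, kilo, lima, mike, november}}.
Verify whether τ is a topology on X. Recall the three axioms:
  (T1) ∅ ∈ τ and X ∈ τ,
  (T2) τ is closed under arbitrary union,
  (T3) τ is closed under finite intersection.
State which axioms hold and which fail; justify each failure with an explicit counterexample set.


τ IS a topology on X.

Axiom (T1): ∅ ∈ τ? Yes; X ∈ τ? Yes.
Axiom (T2/T3): check pairwise unions and intersections of members of τ.
All pairwise intersections and unions checked — each lies in τ. Therefore τ satisfies (T1), (T2), (T3): it IS a topology on X.


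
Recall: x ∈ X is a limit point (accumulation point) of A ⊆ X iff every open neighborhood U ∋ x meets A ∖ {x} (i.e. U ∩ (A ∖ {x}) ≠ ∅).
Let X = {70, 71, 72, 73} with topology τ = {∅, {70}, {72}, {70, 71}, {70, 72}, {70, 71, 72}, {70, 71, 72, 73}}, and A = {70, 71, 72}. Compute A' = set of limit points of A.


A' = {71, 73}

For each x ∈ X, list the open sets U ∈ τ with x ∈ U, then check whether U ∩ (A ∖ {x}) ≠ ∅ for every such U.
  x = 70: open {70} ∋ x has {70} ∩ (A ∖ {70}) = ∅, so x is NOT a limit point.
  x = 71: opens ∋ x are {70, 71}, {70, 71, 72}, {70, 71, 72, 73}; each meets A ∖ {71}, so x IS a limit point.
  x = 72: open {72} ∋ x has {72} ∩ (A ∖ {72}) = ∅, so x is NOT a limit point.
  x = 73: opens ∋ x are {70, 71, 72, 73}; each meets A ∖ {73}, so x IS a limit point.
Collecting: A' = {71, 73}.


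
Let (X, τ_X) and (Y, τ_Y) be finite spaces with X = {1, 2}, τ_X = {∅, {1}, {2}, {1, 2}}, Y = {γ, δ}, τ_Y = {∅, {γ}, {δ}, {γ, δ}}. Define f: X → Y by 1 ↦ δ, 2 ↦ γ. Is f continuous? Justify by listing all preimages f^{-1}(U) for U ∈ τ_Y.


f IS continuous.

Compute f^{-1}(U) for each U ∈ τ_Y:
  U = ∅: f^{-1}(U) = ∅ ∈ τ_X ✓.
  U = {γ}: f^{-1}(U) = {2} ∈ τ_X ✓.
  U = {δ}: f^{-1}(U) = {1} ∈ τ_X ✓.
  U = {γ, δ}: f^{-1}(U) = {1, 2} ∈ τ_X ✓.
Every preimage lies in τ_X, so f IS continuous.


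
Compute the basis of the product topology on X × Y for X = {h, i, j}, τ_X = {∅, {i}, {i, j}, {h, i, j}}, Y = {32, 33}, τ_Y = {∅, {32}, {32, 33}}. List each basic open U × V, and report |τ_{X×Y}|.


Basis B = {∅ × ∅, {i} × {32}, {i} × {32, 33}, {i, j} × {32}, {h, i, j} × {32}, {i, j} × {32, 33}, {h, i, j} × {32, 33}}; |τ_{X×Y}| = 10.

Enumerate products U × V with U ∈ τ_X, V ∈ τ_Y (deduplicated):
  ∅ × ∅ = {} (∅)
  {i} × {32} = {(i,32)}
  {i} × {32, 33} = {(i,32), (i,33)}
  {i, j} × {32} = {(i,32), (j,32)}
  {h, i, j} × {32} = {(h,32), (i,32), (j,32)}
  {i, j} × {32, 33} = {(i,32), (i,33), (j,32), (j,33)}
  {h, i, j} × {32, 33} = {(h,32), (h,33), (i,32), (i,33), (j,32), (j,33)}
These 7 distinct sets form the basis B.
Close under arbitrary unions to get τ_{X×Y}; counting gives |τ_{X×Y}| = 10.
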